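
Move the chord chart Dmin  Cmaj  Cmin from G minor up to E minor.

G minor up to E minor is a major sixth; each chord root moves by that interval while the quality stays the same.
Dmin: root D up a major sixth → B, giving Bmin.
Cmaj: root C up a major sixth → A, giving Amaj.
Cmin: root C up a major sixth → A, giving Amin.

Bmin Amaj Amin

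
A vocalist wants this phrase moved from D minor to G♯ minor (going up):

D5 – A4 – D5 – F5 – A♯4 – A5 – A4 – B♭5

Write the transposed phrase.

From D up to G♯ is an augmented fourth; apply that to each pitch.
D5 becomes G#5
A4 becomes D#5
D5 becomes G#5
F5 becomes B5
A#4 becomes D##5
A5 becomes D#6
A4 becomes D#5
Bb5 becomes E6

G#5 D#5 G#5 B5 D##5 D#6 D#5 E6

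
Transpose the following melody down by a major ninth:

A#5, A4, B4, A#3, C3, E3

A#5 becomes G#4
A4 becomes G3
B4 becomes A3
A#3 becomes G#2
C3 becomes Bb1
E3 becomes D2

G#4 G3 A3 G#2 Bb1 D2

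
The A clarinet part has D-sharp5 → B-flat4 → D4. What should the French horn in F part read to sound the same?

First find concert pitch: the A clarinet sounds a minor third below written, so D-sharp5 B-flat4 D4 sounds B#4 G4 B3.
Then write for French horn in F: it sounds a perfect fifth below written, so the part must be a perfect fifth above concert.
B#4 → F##5
G4 → D5
B3 → F#4

F##5 D5 F#4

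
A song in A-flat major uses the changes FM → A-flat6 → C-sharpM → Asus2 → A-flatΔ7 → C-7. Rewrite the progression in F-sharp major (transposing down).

D#M F#6 A##M F##sus2 F#Δ7 A#-7

A-flat major down to F-sharp major is a diminished third; each chord root moves by that interval while the quality stays the same.
FM: root F down a diminished third → D#, giving D#M.
A-flat6: root A-flat down a diminished third → F#, giving F#6.
C-sharpM: root C-sharp down a diminished third → A##, giving A##M.
Asus2: root A down a diminished third → F##, giving F##sus2.
A-flatΔ7: root A-flat down a diminished third → F#, giving F#Δ7.
C-7: root C down a diminished third → A#, giving A#-7.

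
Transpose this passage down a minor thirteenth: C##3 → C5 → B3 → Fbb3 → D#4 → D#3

E##1 E3 D#2 Abb1 F##2 F##1

C##3: a thirteenth down reaches E, and 20 semitones makes it E##1.
C5 down a minor thirteenth is E3.
A minor thirteenth down from B3 gives D#2.
Fbb3: a thirteenth down reaches A, and 20 semitones makes it Abb1.
A minor thirteenth down from D#4 gives F##2.
D#3 down a minor thirteenth is F##1.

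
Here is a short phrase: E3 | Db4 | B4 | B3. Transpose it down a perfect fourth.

B2 Ab3 F#4 F#3

E3 down a perfect fourth is B2.
Db4: a fourth down reaches A, and 5 semitones makes it Ab3.
B4: a fourth down reaches F, and 5 semitones makes it F#4.
B3 down a perfect fourth is F#3.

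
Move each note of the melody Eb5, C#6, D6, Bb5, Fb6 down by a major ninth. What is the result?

Db4 B4 C5 Ab4 Ebb5

Eb5 becomes Db4
C#6 becomes B4
D6 becomes C5
Bb5 becomes Ab4
Fb6 becomes Ebb5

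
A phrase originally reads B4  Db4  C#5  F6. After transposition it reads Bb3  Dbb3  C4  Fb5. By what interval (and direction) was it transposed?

From B4 to Bb3 is 8 letter names — an octave of some quality.
Bb3 to B4 is 13 semitones, which makes it an augmented octave; the second version is lower, so the direction is down.
Checking another pair — F6 → Fb5 — gives the same interval.

down an augmented octave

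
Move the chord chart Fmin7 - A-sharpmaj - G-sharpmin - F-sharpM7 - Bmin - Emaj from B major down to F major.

Cbmin7 Emaj Dmin CM7 Fmin Bbmaj

B major down to F major is an augmented fourth; each chord root moves by that interval while the quality stays the same.
Fmin7: root F down an augmented fourth → Cb, giving Cbmin7.
A-sharpmaj: root A-sharp down an augmented fourth → E, giving Emaj.
G-sharpmin: root G-sharp down an augmented fourth → D, giving Dmin.
F-sharpM7: root F-sharp down an augmented fourth → C, giving CM7.
Bmin: root B down an augmented fourth → F, giving Fmin.
Emaj: root E down an augmented fourth → Bb, giving Bbmaj.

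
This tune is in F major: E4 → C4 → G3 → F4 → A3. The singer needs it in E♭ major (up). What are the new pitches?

F major to E♭ major up is a minor seventh, so every note moves up by that interval.
E4 gives D5
C4 gives Bb4
G3 gives F4
F4 gives Eb5
A3 gives G4

D5 Bb4 F4 Eb5 G4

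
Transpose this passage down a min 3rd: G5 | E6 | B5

G5 to E5
E6 to C#6
B5 to G#5

E5 C#6 G#5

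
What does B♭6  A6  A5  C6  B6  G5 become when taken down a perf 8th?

Bb5 A5 A4 C5 B5 G4

Bb6 down a perfect octave is Bb5.
A6 down a perfect octave is A5.
A5: an octave down reaches A, and 12 semitones makes it A4.
A perfect octave down from C6 gives C5.
A perfect octave down from B6 gives B5.
A perfect octave down from G5 gives G4.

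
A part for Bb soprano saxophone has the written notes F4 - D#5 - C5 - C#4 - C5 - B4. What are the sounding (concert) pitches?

Eb4 C#5 Bb4 B3 Bb4 A4

The Bb soprano saxophone sounds a major second below written, so transpose each written note down a major second.
F4 to Eb4
D#5 to C#5
C5 to Bb4
C#4 to B3
C5 to Bb4
B4 to A4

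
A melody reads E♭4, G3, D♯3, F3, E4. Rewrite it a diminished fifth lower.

A3 C#3 G##2 B2 A#3

Eb4 down a diminished fifth is A3.
G3: a fifth down reaches C, and 6 semitones makes it C#3.
A diminished fifth down from D#3 gives G##2.
A diminished fifth down from F3 gives B2.
A diminished fifth down from E4 gives A#3.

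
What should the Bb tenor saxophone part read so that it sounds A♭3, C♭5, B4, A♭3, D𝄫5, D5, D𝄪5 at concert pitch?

The Bb tenor saxophone sounds a major ninth below written, so the written part must be a major ninth above concert — transpose each note up.
Ab3 to Bb4
Cb5 to Db6
B4 to C#6
Ab3 to Bb4
Dbb5 to Ebb6
D5 to E6
D##5 to E##6

Bb4 Db6 C#6 Bb4 Ebb6 E6 E##6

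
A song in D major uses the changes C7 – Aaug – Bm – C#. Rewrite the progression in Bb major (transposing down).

D major down to Bb major is a major third; each chord root moves by that interval while the quality stays the same.
C7: root C down a major third → Ab, giving Ab7.
Aaug: root A down a major third → F, giving Faug.
Bm: root B down a major third → G, giving Gm.
C#: root C# down a major third → A, giving A.

Ab7 Faug Gm A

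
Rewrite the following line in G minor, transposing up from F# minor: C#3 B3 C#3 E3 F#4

From F# up to G is a minor second; apply that to each pitch.
C#3 gives D3
B3 gives C4
C#3 gives D3
E3 gives F3
F#4 gives G4

D3 C4 D3 F3 G4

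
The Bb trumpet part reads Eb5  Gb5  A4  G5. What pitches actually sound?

Written C4 on the Bb trumpet sounds as Bb3, a major second lower; apply that shift to every note.
Eb5 → Db5
Gb5 → Fb5
A4 → G4
G5 → F5

Db5 Fb5 G4 F5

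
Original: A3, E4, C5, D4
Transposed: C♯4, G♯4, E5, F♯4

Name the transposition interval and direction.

up a major third

Take the first pair: A3 → C#4. A to C spans 3 letter names, so the interval is some kind of third.
A3 to C#4 is 4 semitones, which makes it a major third; the second version is higher, so the direction is up.
Checking another pair — D4 → F#4 — gives the same interval.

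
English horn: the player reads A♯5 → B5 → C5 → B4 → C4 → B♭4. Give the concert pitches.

Written C4 on the English horn sounds as F3, a perfect fifth lower; apply that shift to every note.
A#5 to D#5
B5 to E5
C5 to F4
B4 to E4
C4 to F3
Bb4 to Eb4

D#5 E5 F4 E4 F3 Eb4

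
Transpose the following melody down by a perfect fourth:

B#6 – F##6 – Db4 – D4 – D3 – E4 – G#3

F##6 C##6 Ab3 A3 A2 B3 D#3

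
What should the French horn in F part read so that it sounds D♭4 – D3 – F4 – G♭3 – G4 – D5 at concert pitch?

The French horn in F sounds a perfect fifth below written, so the written part must be a perfect fifth above concert — transpose each note up.
Db4 becomes Ab4
D3 becomes A3
F4 becomes C5
Gb3 becomes Db4
G4 becomes D5
D5 becomes A5

Ab4 A3 C5 Db4 D5 A5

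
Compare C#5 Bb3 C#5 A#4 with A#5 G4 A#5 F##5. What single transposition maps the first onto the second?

up a major sixth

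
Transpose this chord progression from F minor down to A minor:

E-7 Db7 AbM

F minor down to A minor is a minor sixth; each chord root moves by that interval while the quality stays the same.
E-7: root E down a minor sixth → G#, giving G#-7.
Db7: root Db down a minor sixth → F, giving F7.
AbM: root Ab down a minor sixth → C, giving CM.

G#-7 F7 CM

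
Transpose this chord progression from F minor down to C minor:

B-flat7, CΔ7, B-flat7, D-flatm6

F minor down to C minor is a perfect fourth; each chord root moves by that interval while the quality stays the same.
B-flat7: root B-flat down a perfect fourth → F, giving F7.
CΔ7: root C down a perfect fourth → G, giving GΔ7.
B-flat7: root B-flat down a perfect fourth → F, giving F7.
D-flatm6: root D-flat down a perfect fourth → Ab, giving Abm6.

F7 GΔ7 F7 Abm6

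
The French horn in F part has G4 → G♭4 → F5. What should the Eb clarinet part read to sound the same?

First find concert pitch: the French horn in F sounds a perfect fifth below written, so G4 G♭4 F5 sounds C4 Cb4 Bb4.
Then write for Eb clarinet: it sounds a minor third above written, so the part must be a minor third below concert.
C4 → A3
Cb4 → Ab3
Bb4 → G4

A3 Ab3 G4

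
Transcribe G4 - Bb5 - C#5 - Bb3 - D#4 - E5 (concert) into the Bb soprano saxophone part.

The Bb soprano saxophone sounds a major second below written, so the written part must be a major second above concert — transpose each note up.
G4 becomes A4
Bb5 becomes C6
C#5 becomes D#5
Bb3 becomes C4
D#4 becomes E#4
E5 becomes F#5

A4 C6 D#5 C4 E#4 F#5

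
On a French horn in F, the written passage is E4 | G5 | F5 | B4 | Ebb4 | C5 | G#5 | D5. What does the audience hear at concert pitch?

A3 C5 Bb4 E4 Abb3 F4 C#5 G4

The French horn in F sounds a perfect fifth below written, so transpose each written note down a perfect fifth.
E4 -> A3
G5 -> C5
F5 -> Bb4
B4 -> E4
Ebb4 -> Abb3
C5 -> F4
G#5 -> C#5
D5 -> G4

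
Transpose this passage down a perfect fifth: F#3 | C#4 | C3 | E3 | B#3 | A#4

B2 F#3 F2 A2 E#3 D#4

F#3 -> B2
C#4 -> F#3
C3 -> F2
E3 -> A2
B#3 -> E#3
A#4 -> D#4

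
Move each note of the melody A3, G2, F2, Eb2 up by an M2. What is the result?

B3 A2 G2 F2

A3 up a major second is B3.
G2: a second up reaches A, and 2 semitones makes it A2.
F2: a second up reaches G, and 2 semitones makes it G2.
Eb2: a second up reaches F, and 2 semitones makes it F2.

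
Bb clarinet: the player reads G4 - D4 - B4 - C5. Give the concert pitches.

F4 C4 A4 Bb4

The Bb clarinet sounds a major second below written, so transpose each written note down a major second.
G4 to F4
D4 to C4
B4 to A4
C5 to Bb4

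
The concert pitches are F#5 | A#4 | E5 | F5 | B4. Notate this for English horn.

C#6 E#5 B5 C6 F#5

Written C4 sounds as F3 on the English horn, so concert pitches are written a perfect fifth up.
F#5 to C#6
A#4 to E#5
E5 to B5
F5 to C6
B4 to F#5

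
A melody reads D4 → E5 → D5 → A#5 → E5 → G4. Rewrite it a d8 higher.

Db5 Eb6 Db6 A6 Eb6 Gb5

A diminished octave up from D4 gives Db5.
E5: an octave up reaches E, and 11 semitones makes it Eb6.
A diminished octave up from D5 gives Db6.
A#5 up a diminished octave is A6.
A diminished octave up from E5 gives Eb6.
G4: an octave up reaches G, and 11 semitones makes it Gb5.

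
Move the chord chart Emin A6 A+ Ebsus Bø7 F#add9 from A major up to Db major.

Abmin Db6 Db+ Abbsus Ebø7 Bbadd9

A major up to Db major is a diminished fourth; each chord root moves by that interval while the quality stays the same.
Emin: root E up a diminished fourth → Ab, giving Abmin.
A6: root A up a diminished fourth → Db, giving Db6.
A+: root A up a diminished fourth → Db, giving Db+.
Ebsus: root Eb up a diminished fourth → Abb, giving Abbsus.
Bø7: root B up a diminished fourth → Eb, giving Ebø7.
F#add9: root F# up a diminished fourth → Bb, giving Bbadd9.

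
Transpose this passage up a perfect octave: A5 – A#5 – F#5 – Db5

A6 A#6 F#6 Db6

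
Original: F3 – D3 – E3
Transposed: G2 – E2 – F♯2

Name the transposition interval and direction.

down a minor seventh

Take the first pair: F3 → G2. F to G spans 7 letter names, so the interval is some kind of seventh.
G2 to F3 is 10 semitones, which makes it a minor seventh; the second version is lower, so the direction is down.
Checking another pair — E3 → F#2 — gives the same interval.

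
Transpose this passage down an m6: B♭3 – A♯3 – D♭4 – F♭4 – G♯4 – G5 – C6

Bb3 → D3
A#3 → C##3
Db4 → F3
Fb4 → Ab3
G#4 → B#3
G5 → B4
C6 → E5

D3 C##3 F3 Ab3 B#3 B4 E5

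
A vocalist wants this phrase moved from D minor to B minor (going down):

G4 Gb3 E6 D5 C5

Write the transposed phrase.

From D down to B is a minor third; apply that to each pitch.
G4 gives E4
Gb3 gives Eb3
E6 gives C#6
D5 gives B4
C5 gives A4

E4 Eb3 C#6 B4 A4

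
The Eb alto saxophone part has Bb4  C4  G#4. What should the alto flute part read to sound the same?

Gb4 Ab3 E4

First find concert pitch: the Eb alto saxophone sounds a major sixth below written, so Bb4 C4 G#4 sounds Db4 Eb3 B3.
Then write for alto flute: it sounds a perfect fourth below written, so the part must be a perfect fourth above concert.
Db4 → Gb4
Eb3 → Ab3
B3 → E4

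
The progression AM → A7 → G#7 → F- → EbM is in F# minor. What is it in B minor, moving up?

DM D7 C#7 Bb- AbM

F# minor up to B minor is a perfect fourth; each chord root moves by that interval while the quality stays the same.
AM: root A up a perfect fourth → D, giving DM.
A7: root A up a perfect fourth → D, giving D7.
G#7: root G# up a perfect fourth → C#, giving C#7.
F-: root F up a perfect fourth → Bb, giving Bb-.
EbM: root Eb up a perfect fourth → Ab, giving AbM.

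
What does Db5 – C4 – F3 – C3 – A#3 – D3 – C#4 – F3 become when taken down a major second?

Cb5 Bb3 Eb3 Bb2 G#3 C3 B3 Eb3

A major second down from Db5 gives Cb5.
A major second down from C4 gives Bb3.
F3 down a major second is Eb3.
C3 down a major second is Bb2.
A#3: a second down reaches G, and 2 semitones makes it G#3.
D3 down a major second is C3.
A major second down from C#4 gives B3.
A major second down from F3 gives Eb3.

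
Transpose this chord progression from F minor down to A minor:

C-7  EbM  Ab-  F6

E-7 GM C- A6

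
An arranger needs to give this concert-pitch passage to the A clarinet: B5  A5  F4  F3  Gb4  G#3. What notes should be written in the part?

The A clarinet sounds a minor third below written, so the written part must be a minor third above concert — transpose each note up.
B5 → D6
A5 → C6
F4 → Ab4
F3 → Ab3
Gb4 → Bbb4
G#3 → B3

D6 C6 Ab4 Ab3 Bbb4 B3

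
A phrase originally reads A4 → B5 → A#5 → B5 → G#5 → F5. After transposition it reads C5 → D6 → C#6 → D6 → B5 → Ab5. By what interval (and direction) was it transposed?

From A4 to C5 is 3 letter names — a third of some quality.
A4 to C5 is 3 semitones, which makes it a minor third; the second version is higher, so the direction is up.
Checking another pair — F5 → Ab5 — gives the same interval.

up a minor third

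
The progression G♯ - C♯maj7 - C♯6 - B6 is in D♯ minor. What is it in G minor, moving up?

C Fmaj7 F6 Eb6

D♯ minor up to G minor is a diminished fourth; each chord root moves by that interval while the quality stays the same.
G♯: root G♯ up a diminished fourth → C, giving C.
C♯maj7: root C♯ up a diminished fourth → F, giving Fmaj7.
C♯6: root C♯ up a diminished fourth → F, giving F6.
B6: root B up a diminished fourth → Eb, giving Eb6.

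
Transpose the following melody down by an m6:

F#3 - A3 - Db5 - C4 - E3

F#3 → A#2
A3 → C#3
Db5 → F4
C4 → E3
E3 → G#2

A#2 C#3 F4 E3 G#2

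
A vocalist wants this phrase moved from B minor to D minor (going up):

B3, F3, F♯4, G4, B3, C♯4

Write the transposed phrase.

B minor to D minor up is a minor third, so every note moves up by that interval.
B3 -> D4
F3 -> Ab3
F#4 -> A4
G4 -> Bb4
B3 -> D4
C#4 -> E4

D4 Ab3 A4 Bb4 D4 E4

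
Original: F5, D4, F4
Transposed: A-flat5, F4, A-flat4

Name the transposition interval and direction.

From F5 to Ab5 is 3 letter names — a third of some quality.
F5 to Ab5 is 3 semitones, which makes it a minor third; the second version is higher, so the direction is up.
Checking another pair — F4 → Ab4 — gives the same interval.

up a minor third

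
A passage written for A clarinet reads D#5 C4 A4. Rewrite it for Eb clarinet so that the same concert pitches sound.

G##4 F#3 D#4

First find concert pitch: the A clarinet sounds a minor third below written, so D#5 C4 A4 sounds B#4 A3 F#4.
Then write for Eb clarinet: it sounds a minor third above written, so the part must be a minor third below concert.
B#4 → G##4
A3 → F#3
F#4 → D#4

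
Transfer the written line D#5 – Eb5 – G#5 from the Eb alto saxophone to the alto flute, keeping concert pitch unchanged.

B4 Cb5 E5

First find concert pitch: the Eb alto saxophone sounds a major sixth below written, so D#5 Eb5 G#5 sounds F#4 Gb4 B4.
Then write for alto flute: it sounds a perfect fourth below written, so the part must be a perfect fourth above concert.
F#4 → B4
Gb4 → Cb5
B4 → E5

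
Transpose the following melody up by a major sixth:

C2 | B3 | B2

A2 G#4 G#3

C2 up a major sixth is A2.
B3 up a major sixth is G#4.
B2: a sixth up reaches G, and 9 semitones makes it G#3.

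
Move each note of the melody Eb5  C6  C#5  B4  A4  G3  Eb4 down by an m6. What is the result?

Eb5 down a minor sixth is G4.
C6 down a minor sixth is E5.
C#5: a sixth down reaches E, and 8 semitones makes it E#4.
B4: a sixth down reaches D, and 8 semitones makes it D#4.
A minor sixth down from A4 gives C#4.
A minor sixth down from G3 gives B2.
Eb4 down a minor sixth is G3.

G4 E5 E#4 D#4 C#4 B2 G3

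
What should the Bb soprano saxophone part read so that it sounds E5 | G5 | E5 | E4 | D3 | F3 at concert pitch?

Written C4 sounds as Bb3 on the Bb soprano saxophone, so concert pitches are written a major second up.
E5 to F#5
G5 to A5
E5 to F#5
E4 to F#4
D3 to E3
F3 to G3

F#5 A5 F#5 F#4 E3 G3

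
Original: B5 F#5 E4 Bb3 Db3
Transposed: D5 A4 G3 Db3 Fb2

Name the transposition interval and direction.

down a major sixth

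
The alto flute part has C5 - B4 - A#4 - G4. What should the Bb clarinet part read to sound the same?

First find concert pitch: the alto flute sounds a perfect fourth below written, so C5 B4 A#4 G4 sounds G4 F#4 E#4 D4.
Then write for Bb clarinet: it sounds a major second below written, so the part must be a major second above concert.
G4 → A4
F#4 → G#4
E#4 → F##4
D4 → E4

A4 G#4 F##4 E4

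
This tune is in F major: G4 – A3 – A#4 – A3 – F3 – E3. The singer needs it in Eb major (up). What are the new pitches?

F5 G4 G#5 G4 Eb4 D4

F major to Eb major up is a minor seventh, so every note moves up by that interval.
G4 gives F5
A3 gives G4
A#4 gives G#5
A3 gives G4
F3 gives Eb4
E3 gives D4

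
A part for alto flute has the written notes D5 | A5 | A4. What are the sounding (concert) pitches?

Written C4 on the alto flute sounds as G3, a perfect fourth lower; apply that shift to every note.
D5 to A4
A5 to E5
A4 to E4

A4 E5 E4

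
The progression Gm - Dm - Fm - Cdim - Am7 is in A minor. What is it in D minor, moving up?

Cm Gm Bbm Fdim Dm7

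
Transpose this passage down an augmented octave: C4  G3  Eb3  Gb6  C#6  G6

Cb3 Gb2 Ebb2 Gbb5 C5 Gb5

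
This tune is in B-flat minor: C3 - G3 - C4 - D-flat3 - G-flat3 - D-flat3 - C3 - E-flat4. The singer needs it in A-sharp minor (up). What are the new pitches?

B#3 F##4 B#4 C#4 F#4 C#4 B#3 D#5

From B-flat up to A-sharp is an augmented seventh; apply that to each pitch.
C3 to B#3
G3 to F##4
C4 to B#4
Db3 to C#4
Gb3 to F#4
Db3 to C#4
C3 to B#3
Eb4 to D#5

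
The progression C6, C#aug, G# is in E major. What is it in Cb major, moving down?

E major down to Cb major is an augmented third; each chord root moves by that interval while the quality stays the same.
C6: root C down an augmented third → Abb, giving Abb6.
C#aug: root C# down an augmented third → Ab, giving Abaug.
G#: root G# down an augmented third → Eb, giving Eb.

Abb6 Abaug Eb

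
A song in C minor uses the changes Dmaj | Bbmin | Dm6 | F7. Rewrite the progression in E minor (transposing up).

F#maj Dmin F#m6 A7

C minor up to E minor is a major third; each chord root moves by that interval while the quality stays the same.
Dmaj: root D up a major third → F#, giving F#maj.
Bbmin: root Bb up a major third → D, giving Dmin.
Dm6: root D up a major third → F#, giving F#m6.
F7: root F up a major third → A, giving A7.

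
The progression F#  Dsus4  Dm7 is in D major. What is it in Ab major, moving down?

D major down to Ab major is an augmented fourth; each chord root moves by that interval while the quality stays the same.
F#: root F# down an augmented fourth → C, giving C.
Dsus4: root D down an augmented fourth → Ab, giving Absus4.
Dm7: root D down an augmented fourth → Ab, giving Abm7.

C Absus4 Abm7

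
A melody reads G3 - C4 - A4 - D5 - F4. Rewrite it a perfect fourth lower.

D3 G3 E4 A4 C4

G3 down a perfect fourth is D3.
C4: a fourth down reaches G, and 5 semitones makes it G3.
A4: a fourth down reaches E, and 5 semitones makes it E4.
A perfect fourth down from D5 gives A4.
F4 down a perfect fourth is C4.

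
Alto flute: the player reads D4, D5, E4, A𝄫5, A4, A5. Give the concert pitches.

A3 A4 B3 Ebb5 E4 E5

The alto flute sounds a perfect fourth below written, so transpose each written note down a perfect fourth.
D4 gives A3
D5 gives A4
E4 gives B3
Abb5 gives Ebb5
A4 gives E4
A5 gives E5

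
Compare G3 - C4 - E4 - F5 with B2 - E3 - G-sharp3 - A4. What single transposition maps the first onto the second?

down a minor sixth

Take the first pair: G3 → B2. G to B spans 6 letter names, so the interval is some kind of sixth.
B2 to G3 is 8 semitones, which makes it a minor sixth; the second version is lower, so the direction is down.
Checking another pair — F5 → A4 — gives the same interval.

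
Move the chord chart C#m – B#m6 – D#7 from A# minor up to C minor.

Ebm Dm6 F7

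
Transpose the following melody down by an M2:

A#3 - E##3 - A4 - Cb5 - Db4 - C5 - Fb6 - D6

A major second down from A#3 gives G#3.
E##3 down a major second is D##3.
A major second down from A4 gives G4.
Cb5 down a major second is Bbb4.
Db4: a second down reaches C, and 2 semitones makes it Cb4.
A major second down from C5 gives Bb4.
Fb6 down a major second is Ebb6.
D6: a second down reaches C, and 2 semitones makes it C6.

G#3 D##3 G4 Bbb4 Cb4 Bb4 Ebb6 C6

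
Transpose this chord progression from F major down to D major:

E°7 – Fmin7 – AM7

C#°7 Dmin7 F#M7

F major down to D major is a minor third; each chord root moves by that interval while the quality stays the same.
E°7: root E down a minor third → C#, giving C#°7.
Fmin7: root F down a minor third → D, giving Dmin7.
AM7: root A down a minor third → F#, giving F#M7.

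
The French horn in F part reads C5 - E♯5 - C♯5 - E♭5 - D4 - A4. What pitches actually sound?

F4 A#4 F#4 Ab4 G3 D4

Written C4 on the French horn in F sounds as F3, a perfect fifth lower; apply that shift to every note.
C5 becomes F4
E#5 becomes A#4
C#5 becomes F#4
Eb5 becomes Ab4
D4 becomes G3
A4 becomes D4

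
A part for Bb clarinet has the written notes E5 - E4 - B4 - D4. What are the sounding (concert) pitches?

Written C4 on the Bb clarinet sounds as Bb3, a major second lower; apply that shift to every note.
E5 → D5
E4 → D4
B4 → A4
D4 → C4

D5 D4 A4 C4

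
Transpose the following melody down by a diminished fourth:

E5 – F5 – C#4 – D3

B#4 C#5 G##3 A#2

E5 -> B#4
F5 -> C#5
C#4 -> G##3
D3 -> A#2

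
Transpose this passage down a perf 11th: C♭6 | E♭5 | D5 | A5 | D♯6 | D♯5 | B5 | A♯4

Gb4 Bb3 A3 E4 A#4 A#3 F#4 E#3

Cb6 → Gb4
Eb5 → Bb3
D5 → A3
A5 → E4
D#6 → A#4
D#5 → A#3
B5 → F#4
A#4 → E#3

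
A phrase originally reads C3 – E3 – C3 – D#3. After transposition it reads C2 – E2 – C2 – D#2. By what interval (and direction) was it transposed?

down a perfect octave

Take the first pair: C3 → C2. C to C spans 8 letter names, so the interval is some kind of octave.
C2 to C3 is 12 semitones, which makes it a perfect octave; the second version is lower, so the direction is down.
Checking another pair — D#3 → D#2 — gives the same interval.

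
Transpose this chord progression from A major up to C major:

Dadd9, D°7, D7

A major up to C major is a minor third; each chord root moves by that interval while the quality stays the same.
Dadd9: root D up a minor third → F, giving Fadd9.
D°7: root D up a minor third → F, giving F°7.
D7: root D up a minor third → F, giving F7.

Fadd9 F°7 F7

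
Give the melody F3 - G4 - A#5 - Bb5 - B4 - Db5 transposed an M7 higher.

E4 F#5 G##6 A6 A#5 C6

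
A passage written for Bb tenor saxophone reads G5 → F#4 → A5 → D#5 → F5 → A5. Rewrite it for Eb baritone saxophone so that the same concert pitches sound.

D6 C#5 E6 A#5 C6 E6

First find concert pitch: the Bb tenor saxophone sounds a major ninth below written, so G5 F#4 A5 D#5 F5 A5 sounds F4 E3 G4 C#4 Eb4 G4.
Then write for Eb baritone saxophone: it sounds a major thirteenth below written, so the part must be a major thirteenth above concert.
F4 → D6
E3 → C#5
G4 → E6
C#4 → A#5
Eb4 → C6
G4 → E6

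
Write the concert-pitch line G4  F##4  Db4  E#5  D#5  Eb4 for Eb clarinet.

The Eb clarinet sounds a minor third above written, so the written part must be a minor third below concert — transpose each note down.
G4 to E4
F##4 to D##4
Db4 to Bb3
E#5 to C##5
D#5 to B#4
Eb4 to C4

E4 D##4 Bb3 C##5 B#4 C4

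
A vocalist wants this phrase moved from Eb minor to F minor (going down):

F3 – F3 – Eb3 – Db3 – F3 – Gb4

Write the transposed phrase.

G2 G2 F2 Eb2 G2 Ab3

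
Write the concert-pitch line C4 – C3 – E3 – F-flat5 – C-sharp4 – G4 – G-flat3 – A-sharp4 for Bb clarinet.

The Bb clarinet sounds a major second below written, so the written part must be a major second above concert — transpose each note up.
C4 → D4
C3 → D3
E3 → F#3
Fb5 → Gb5
C#4 → D#4
G4 → A4
Gb3 → Ab3
A#4 → B#4

D4 D3 F#3 Gb5 D#4 A4 Ab3 B#4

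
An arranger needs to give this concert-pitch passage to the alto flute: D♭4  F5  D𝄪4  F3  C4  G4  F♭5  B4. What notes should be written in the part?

Gb4 Bb5 G##4 Bb3 F4 C5 Bbb5 E5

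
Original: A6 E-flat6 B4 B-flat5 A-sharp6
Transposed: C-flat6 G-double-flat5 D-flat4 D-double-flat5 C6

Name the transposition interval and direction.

down an augmented sixth

From A6 to Cb6 is 6 letter names — a sixth of some quality.
Cb6 to A6 is 10 semitones, which makes it an augmented sixth; the second version is lower, so the direction is down.
Checking another pair — A#6 → C6 — gives the same interval.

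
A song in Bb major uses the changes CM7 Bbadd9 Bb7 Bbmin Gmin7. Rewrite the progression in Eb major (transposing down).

FM7 Ebadd9 Eb7 Ebmin Cmin7

Bb major down to Eb major is a perfect fifth; each chord root moves by that interval while the quality stays the same.
CM7: root C down a perfect fifth → F, giving FM7.
Bbadd9: root Bb down a perfect fifth → Eb, giving Ebadd9.
Bb7: root Bb down a perfect fifth → Eb, giving Eb7.
Bbmin: root Bb down a perfect fifth → Eb, giving Ebmin.
Gmin7: root G down a perfect fifth → C, giving Cmin7.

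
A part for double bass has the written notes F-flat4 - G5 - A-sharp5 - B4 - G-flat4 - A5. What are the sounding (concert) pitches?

Fb3 G4 A#4 B3 Gb3 A4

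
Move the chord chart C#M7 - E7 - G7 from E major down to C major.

AM7 C7 Eb7

E major down to C major is a major third; each chord root moves by that interval while the quality stays the same.
C#M7: root C# down a major third → A, giving AM7.
E7: root E down a major third → C, giving C7.
G7: root G down a major third → Eb, giving Eb7.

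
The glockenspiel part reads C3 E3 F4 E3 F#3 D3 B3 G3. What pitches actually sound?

C5 E5 F6 E5 F#5 D5 B5 G5

Written C4 on the glockenspiel sounds as C6, a perfect fifteenth higher; apply that shift to every note.
C3 → C5
E3 → E5
F4 → F6
E3 → E5
F#3 → F#5
D3 → D5
B3 → B5
G3 → G5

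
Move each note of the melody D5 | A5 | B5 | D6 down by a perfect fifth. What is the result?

G4 D5 E5 G5

D5 down a perfect fifth is G4.
A5: a fifth down reaches D, and 7 semitones makes it D5.
A perfect fifth down from B5 gives E5.
A perfect fifth down from D6 gives G5.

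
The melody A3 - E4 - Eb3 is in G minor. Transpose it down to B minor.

C#3 G#3 G2

From G down to B is a minor sixth; apply that to each pitch.
A3 -> C#3
E4 -> G#3
Eb3 -> G2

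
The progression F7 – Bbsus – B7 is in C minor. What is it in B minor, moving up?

C minor up to B minor is a major seventh; each chord root moves by that interval while the quality stays the same.
F7: root F up a major seventh → E, giving E7.
Bbsus: root Bb up a major seventh → A, giving Asus.
B7: root B up a major seventh → A#, giving A#7.

E7 Asus A#7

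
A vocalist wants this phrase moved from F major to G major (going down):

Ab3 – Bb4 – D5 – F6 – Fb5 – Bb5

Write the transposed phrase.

Bb2 C4 E4 G5 Gb4 C5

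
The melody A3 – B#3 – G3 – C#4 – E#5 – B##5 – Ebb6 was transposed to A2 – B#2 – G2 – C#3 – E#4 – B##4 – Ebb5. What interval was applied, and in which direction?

down a perfect octave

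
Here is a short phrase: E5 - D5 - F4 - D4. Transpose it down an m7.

E5 to F#4
D5 to E4
F4 to G3
D4 to E3

F#4 E4 G3 E3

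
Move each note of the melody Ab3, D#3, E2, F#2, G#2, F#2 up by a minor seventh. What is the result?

Ab3 up a minor seventh is Gb4.
D#3 up a minor seventh is C#4.
E2 up a minor seventh is D3.
F#2: a seventh up reaches E, and 10 semitones makes it E3.
A minor seventh up from G#2 gives F#3.
A minor seventh up from F#2 gives E3.

Gb4 C#4 D3 E3 F#3 E3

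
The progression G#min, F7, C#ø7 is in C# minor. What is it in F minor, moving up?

Cmin Bbb7 Fø7

C# minor up to F minor is a diminished fourth; each chord root moves by that interval while the quality stays the same.
G#min: root G# up a diminished fourth → C, giving Cmin.
F7: root F up a diminished fourth → Bbb, giving Bbb7.
C#ø7: root C# up a diminished fourth → F, giving Fø7.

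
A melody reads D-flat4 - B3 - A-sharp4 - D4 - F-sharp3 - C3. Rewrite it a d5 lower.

G3 E#3 D##4 G#3 B#2 F#2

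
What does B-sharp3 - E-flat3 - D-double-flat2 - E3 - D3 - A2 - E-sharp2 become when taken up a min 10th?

D#5 Gb4 Fbb3 G4 F4 C4 G#3

B#3 gives D#5
Eb3 gives Gb4
Dbb2 gives Fbb3
E3 gives G4
D3 gives F4
A2 gives C4
E#2 gives G#3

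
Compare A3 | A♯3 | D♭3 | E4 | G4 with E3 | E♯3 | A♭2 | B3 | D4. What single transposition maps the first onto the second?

down a perfect fourth

Take the first pair: A3 → E3. A to E spans 4 letter names, so the interval is some kind of fourth.
E3 to A3 is 5 semitones, which makes it a perfect fourth; the second version is lower, so the direction is down.
Checking another pair — G4 → D4 — gives the same interval.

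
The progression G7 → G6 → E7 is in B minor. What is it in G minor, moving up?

Eb7 Eb6 C7

B minor up to G minor is a minor sixth; each chord root moves by that interval while the quality stays the same.
G7: root G up a minor sixth → Eb, giving Eb7.
G6: root G up a minor sixth → Eb, giving Eb6.
E7: root E up a minor sixth → C, giving C7.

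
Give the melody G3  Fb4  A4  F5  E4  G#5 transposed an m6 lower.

B2 Ab3 C#4 A4 G#3 B#4

G3 to B2
Fb4 to Ab3
A4 to C#4
F5 to A4
E4 to G#3
G#5 to B#4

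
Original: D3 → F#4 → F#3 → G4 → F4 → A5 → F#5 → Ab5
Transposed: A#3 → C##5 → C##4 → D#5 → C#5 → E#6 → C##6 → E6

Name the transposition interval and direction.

Take the first pair: D3 → A#3. D to A spans 5 letter names, so the interval is some kind of fifth.
D3 to A#3 is 8 semitones, which makes it an augmented fifth; the second version is higher, so the direction is up.
Checking another pair — Ab5 → E6 — gives the same interval.

up an augmented fifth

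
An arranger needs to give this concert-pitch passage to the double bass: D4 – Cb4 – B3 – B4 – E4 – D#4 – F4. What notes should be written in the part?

The double bass sounds a perfect octave below written, so the written part must be a perfect octave above concert — transpose each note up.
D4 gives D5
Cb4 gives Cb5
B3 gives B4
B4 gives B5
E4 gives E5
D#4 gives D#5
F4 gives F5

D5 Cb5 B4 B5 E5 D#5 F5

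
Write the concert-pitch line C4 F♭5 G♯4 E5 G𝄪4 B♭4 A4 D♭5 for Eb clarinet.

A3 Db5 E#4 C#5 E##4 G4 F#4 Bb4

The Eb clarinet sounds a minor third above written, so the written part must be a minor third below concert — transpose each note down.
C4 gives A3
Fb5 gives Db5
G#4 gives E#4
E5 gives C#5
G##4 gives E##4
Bb4 gives G4
A4 gives F#4
Db5 gives Bb4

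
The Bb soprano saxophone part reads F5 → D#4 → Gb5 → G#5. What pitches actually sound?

Written C4 on the Bb soprano saxophone sounds as Bb3, a major second lower; apply that shift to every note.
F5 -> Eb5
D#4 -> C#4
Gb5 -> Fb5
G#5 -> F#5

Eb5 C#4 Fb5 F#5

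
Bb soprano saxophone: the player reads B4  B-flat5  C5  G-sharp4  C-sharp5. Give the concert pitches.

The Bb soprano saxophone sounds a major second below written, so transpose each written note down a major second.
B4 -> A4
Bb5 -> Ab5
C5 -> Bb4
G#4 -> F#4
C#5 -> B4

A4 Ab5 Bb4 F#4 B4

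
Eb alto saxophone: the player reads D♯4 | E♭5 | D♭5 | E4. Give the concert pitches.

F#3 Gb4 Fb4 G3

The Eb alto saxophone sounds a major sixth below written, so transpose each written note down a major sixth.
D#4 -> F#3
Eb5 -> Gb4
Db5 -> Fb4
E4 -> G3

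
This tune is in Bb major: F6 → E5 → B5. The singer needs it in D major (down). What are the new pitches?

From Bb down to D is a minor sixth; apply that to each pitch.
F6 to A5
E5 to G#4
B5 to D#5

A5 G#4 D#5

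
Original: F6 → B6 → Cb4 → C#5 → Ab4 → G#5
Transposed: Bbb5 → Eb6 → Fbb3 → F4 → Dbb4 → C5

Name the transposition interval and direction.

down an augmented fifth

From F6 to Bbb5 is 5 letter names — a fifth of some quality.
Bbb5 to F6 is 8 semitones, which makes it an augmented fifth; the second version is lower, so the direction is down.
Checking another pair — G#5 → C5 — gives the same interval.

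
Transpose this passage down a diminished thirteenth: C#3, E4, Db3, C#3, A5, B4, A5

A diminished thirteenth down from C#3 gives E##1.
A diminished thirteenth down from E4 gives G##2.
Db3 down a diminished thirteenth is F#1.
C#3 down a diminished thirteenth is E##1.
A diminished thirteenth down from A5 gives C##4.
B4 down a diminished thirteenth is D##3.
A5: a thirteenth down reaches C, and 19 semitones makes it C##4.

E##1 G##2 F#1 E##1 C##4 D##3 C##4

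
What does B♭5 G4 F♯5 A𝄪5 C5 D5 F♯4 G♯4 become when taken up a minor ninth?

Cb7 Ab5 G6 B#6 Db6 Eb6 G5 A5

Bb5 gives Cb7
G4 gives Ab5
F#5 gives G6
A##5 gives B#6
C5 gives Db6
D5 gives Eb6
F#4 gives G5
G#4 gives A5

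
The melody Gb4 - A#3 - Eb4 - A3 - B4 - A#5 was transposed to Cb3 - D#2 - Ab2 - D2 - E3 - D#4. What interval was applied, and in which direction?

From Gb4 to Cb3 is 12 letter names — a twelfth of some quality.
Cb3 to Gb4 is 19 semitones, which makes it a perfect twelfth; the second version is lower, so the direction is down.
Checking another pair — A#5 → D#4 — gives the same interval.

down a perfect twelfth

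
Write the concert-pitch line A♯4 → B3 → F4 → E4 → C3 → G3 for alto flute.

D#5 E4 Bb4 A4 F3 C4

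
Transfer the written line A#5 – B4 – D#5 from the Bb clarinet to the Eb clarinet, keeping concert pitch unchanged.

E#5 F#4 A#4

First find concert pitch: the Bb clarinet sounds a major second below written, so A#5 B4 D#5 sounds G#5 A4 C#5.
Then write for Eb clarinet: it sounds a minor third above written, so the part must be a minor third below concert.
G#5 → E#5
A4 → F#4
C#5 → A#4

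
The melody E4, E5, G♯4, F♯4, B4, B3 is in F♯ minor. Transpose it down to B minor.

A3 A4 C#4 B3 E4 E3

F♯ minor to B minor down is a perfect fifth, so every note moves down by that interval.
E4 → A3
E5 → A4
G#4 → C#4
F#4 → B3
B4 → E4
B3 → E3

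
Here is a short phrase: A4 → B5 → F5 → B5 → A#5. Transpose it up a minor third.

C5 D6 Ab5 D6 C#6

A4: a third up reaches C, and 3 semitones makes it C5.
A minor third up from B5 gives D6.
F5 up a minor third is Ab5.
B5: a third up reaches D, and 3 semitones makes it D6.
A minor third up from A#5 gives C#6.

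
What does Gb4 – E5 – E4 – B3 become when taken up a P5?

A perfect fifth up from Gb4 gives Db5.
A perfect fifth up from E5 gives B5.
E4 up a perfect fifth is B4.
A perfect fifth up from B3 gives F#4.

Db5 B5 B4 F#4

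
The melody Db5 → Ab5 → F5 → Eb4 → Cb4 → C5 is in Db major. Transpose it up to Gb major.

Gb5 Db6 Bb5 Ab4 Fb4 F5

From Db up to Gb is a perfect fourth; apply that to each pitch.
Db5 gives Gb5
Ab5 gives Db6
F5 gives Bb5
Eb4 gives Ab4
Cb4 gives Fb4
C5 gives F5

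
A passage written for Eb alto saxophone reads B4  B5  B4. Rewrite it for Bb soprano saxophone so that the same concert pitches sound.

E4 E5 E4

First find concert pitch: the Eb alto saxophone sounds a major sixth below written, so B4 B5 B4 sounds D4 D5 D4.
Then write for Bb soprano saxophone: it sounds a major second below written, so the part must be a major second above concert.
D4 → E4
D5 → E5
D4 → E4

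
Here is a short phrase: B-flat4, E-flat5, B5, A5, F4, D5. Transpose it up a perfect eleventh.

Eb6 Ab6 E7 D7 Bb5 G6

Bb4 to Eb6
Eb5 to Ab6
B5 to E7
A5 to D7
F4 to Bb5
D5 to G6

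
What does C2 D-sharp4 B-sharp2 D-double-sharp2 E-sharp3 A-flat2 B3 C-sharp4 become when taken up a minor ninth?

Db3 E5 C#4 E#3 F#4 Bbb3 C5 D5

C2 to Db3
D#4 to E5
B#2 to C#4
D##2 to E#3
E#3 to F#4
Ab2 to Bbb3
B3 to C5
C#4 to D5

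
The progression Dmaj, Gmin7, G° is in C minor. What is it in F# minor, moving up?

C minor up to F# minor is an augmented fourth; each chord root moves by that interval while the quality stays the same.
Dmaj: root D up an augmented fourth → G#, giving G#maj.
Gmin7: root G up an augmented fourth → C#, giving C#min7.
G°: root G up an augmented fourth → C#, giving C#°.

G#maj C#min7 C#°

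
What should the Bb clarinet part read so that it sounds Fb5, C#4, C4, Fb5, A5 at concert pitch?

Gb5 D#4 D4 Gb5 B5

The Bb clarinet sounds a major second below written, so the written part must be a major second above concert — transpose each note up.
Fb5 gives Gb5
C#4 gives D#4
C4 gives D4
Fb5 gives Gb5
A5 gives B5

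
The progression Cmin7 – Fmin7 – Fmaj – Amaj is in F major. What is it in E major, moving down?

F major down to E major is a minor second; each chord root moves by that interval while the quality stays the same.
Cmin7: root C down a minor second → B, giving Bmin7.
Fmin7: root F down a minor second → E, giving Emin7.
Fmaj: root F down a minor second → E, giving Emaj.
Amaj: root A down a minor second → G#, giving G#maj.

Bmin7 Emin7 Emaj G#maj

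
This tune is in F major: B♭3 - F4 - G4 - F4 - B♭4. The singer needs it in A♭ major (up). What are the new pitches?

Db4 Ab4 Bb4 Ab4 Db5

F major to A♭ major up is a minor third, so every note moves up by that interval.
Bb3 becomes Db4
F4 becomes Ab4
G4 becomes Bb4
F4 becomes Ab4
Bb4 becomes Db5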